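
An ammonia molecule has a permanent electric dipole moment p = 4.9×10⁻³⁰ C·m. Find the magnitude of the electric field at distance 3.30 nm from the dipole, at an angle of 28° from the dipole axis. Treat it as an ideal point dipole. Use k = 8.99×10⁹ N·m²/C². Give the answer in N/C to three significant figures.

E ≈ 2.24×10⁶ N/C

At angle θ the dipole field magnitude is E = (kp/r³)·√(1 + 3cos²θ).
kp/r³ = (8.99×10⁹)(4.90×10⁻³⁰) / (3.30×10⁻⁹)³ = 1.226×10⁶ N/C.
√(1 + 3cos²28°) = √(1 + 3·0.7796) = √3.3388 ≈ 1.8272.
E ≈ 1.226×10⁶ × 1.827 = 2.240×10⁶ N/C.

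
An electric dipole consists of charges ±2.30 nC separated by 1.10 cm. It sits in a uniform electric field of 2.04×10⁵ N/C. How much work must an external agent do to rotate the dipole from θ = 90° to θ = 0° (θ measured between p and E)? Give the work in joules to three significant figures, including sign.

W ≈ -5.16×10⁻⁶ J

Dipole moment p = qd = (2.30×10⁻⁹ C)(0.0110 m) = 2.53×10⁻¹¹ C·m.
W_ext = ΔU = U(θ₂) − U(θ₁) = −pE cosθ₂ − (−pE cosθ₁) = pE(cosθ₁ − cosθ₂).
W = (2.53×10⁻¹¹)(2.04×10⁵)·(cos90° − cos0°) = (5.161×10⁻⁶)·(-1.0000) = -5.161×10⁻⁶ J.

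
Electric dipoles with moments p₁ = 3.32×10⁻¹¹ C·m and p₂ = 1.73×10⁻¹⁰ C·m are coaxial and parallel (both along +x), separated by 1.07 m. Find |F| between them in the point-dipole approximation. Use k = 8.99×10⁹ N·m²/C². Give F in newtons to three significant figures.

F ≈ 2.36×10⁻¹⁰ N

On-axis field of dipole 1 at distance r: E = 2kp₁/r³. Force on dipole 2 is F = p₂·dE/dr (gradient along axis).
dE/dr = −6kp₁/r⁴, so |F| = 6kp₁p₂/r⁴ (attractive for aligned moments).
F = 6(8.99×10⁹)(3.32×10⁻¹¹)(1.73×10⁻¹⁰)/(1.07)⁴ = 2.364×10⁻¹⁰ N.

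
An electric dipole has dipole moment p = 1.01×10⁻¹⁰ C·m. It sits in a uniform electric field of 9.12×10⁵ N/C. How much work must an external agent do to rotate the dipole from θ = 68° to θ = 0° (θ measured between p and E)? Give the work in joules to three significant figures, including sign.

W ≈ -5.76×10⁻⁵ J

W_ext = ΔU = U(θ₂) − U(θ₁) = −pE cosθ₂ − (−pE cosθ₁) = pE(cosθ₁ − cosθ₂).
W = (1.01×10⁻¹⁰)(9.12×10⁵)·(cos68° − cos0°) = (9.211×10⁻⁵)·(-0.6254) = -5.761×10⁻⁵ J.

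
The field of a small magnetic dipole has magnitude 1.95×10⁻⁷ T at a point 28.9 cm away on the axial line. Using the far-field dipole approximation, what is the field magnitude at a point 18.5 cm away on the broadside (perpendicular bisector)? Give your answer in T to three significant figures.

B ≈ 3.72×10⁻⁷ T

Dipole fields scale as 1/r³ in the far field.
The axial field is twice the equatorial field at the same r, so the geometry factor is 1/2.
B₂ = B₁ · (1/2) · (r₁/r₂)³ = 1.95×10⁻⁷ · 0.5 · (28.9/18.5)³.
(r₁/r₂)³ = (1.562)³ = 3.812.
B₂ ≈ 3.717×10⁻⁷ T.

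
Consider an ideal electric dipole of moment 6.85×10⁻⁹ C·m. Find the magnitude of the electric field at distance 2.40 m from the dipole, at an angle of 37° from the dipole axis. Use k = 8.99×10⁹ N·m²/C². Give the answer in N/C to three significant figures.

At angle θ the dipole field magnitude is E = (kp/r³)·√(1 + 3cos²θ).
kp/r³ = (8.99×10⁹)(6.85×10⁻⁹) / (2.40)³ = 4.455 N/C.
√(1 + 3cos²37°) = √(1 + 3·0.6378) = √2.9135 ≈ 1.7069.
E ≈ 4.455 × 1.707 = 7.604 N/C.

E ≈ 7.60 N/C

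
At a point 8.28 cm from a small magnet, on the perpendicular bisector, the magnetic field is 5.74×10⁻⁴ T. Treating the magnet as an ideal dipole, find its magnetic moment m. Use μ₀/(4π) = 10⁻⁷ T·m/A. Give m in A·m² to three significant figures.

m ≈ 3.26 A·m²

In the equatorial plane B = (μ₀/4π)·m/r³, so m = Br³·4π/(μ₀).
m = (5.74×10⁻⁴)·(0.0828)³ / (10⁻⁷) = 3.258 A·m².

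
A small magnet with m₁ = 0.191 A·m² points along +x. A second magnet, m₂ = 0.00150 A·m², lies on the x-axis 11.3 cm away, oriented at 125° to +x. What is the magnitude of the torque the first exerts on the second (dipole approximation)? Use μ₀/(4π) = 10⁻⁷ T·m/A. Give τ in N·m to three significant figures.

Dipole B is on the axis of dipole A, so B₁ there is axial: B₁ = (μ₀/4π)·2m₁/r³ along +x.
B₁ = 2(10⁻⁷)(0.191)/(0.113)³ = 2.647×10⁻⁵ T.
τ = m₂ B₁ sinθ.
τ = (0.00150)(2.647×10⁻⁵)·sin125° = 3.253×10⁻⁸ N·m.

τ ≈ 3.25×10⁻⁸ N·m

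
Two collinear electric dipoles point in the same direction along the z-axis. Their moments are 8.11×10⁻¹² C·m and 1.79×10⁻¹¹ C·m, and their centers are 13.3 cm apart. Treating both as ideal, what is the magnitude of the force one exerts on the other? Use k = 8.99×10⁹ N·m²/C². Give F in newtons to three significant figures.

On-axis field of dipole 1 at distance r: E = 2kp₁/r³. Force on dipole 2 is F = p₂·dE/dr (gradient along axis).
dE/dr = −6kp₁/r⁴, so |F| = 6kp₁p₂/r⁴ (attractive for aligned moments).
F = 6(8.99×10⁹)(8.11×10⁻¹²)(1.79×10⁻¹¹)/(0.133)⁴ = 2.503×10⁻⁸ N.

F ≈ 2.50×10⁻⁸ N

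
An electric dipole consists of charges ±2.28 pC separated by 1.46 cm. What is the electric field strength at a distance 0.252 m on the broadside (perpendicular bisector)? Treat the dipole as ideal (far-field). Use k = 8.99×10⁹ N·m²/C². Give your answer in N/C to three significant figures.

Dipole moment p = qd = (2.28×10⁻¹² C)(0.0146 m) = 3.329×10⁻¹⁴ C·m.
In the equatorial plane E = kp/r³.
E = (8.99×10⁹)(3.329×10⁻¹⁴) / (0.252)³ = 0.01870 N/C.

E ≈ 0.0187 N/C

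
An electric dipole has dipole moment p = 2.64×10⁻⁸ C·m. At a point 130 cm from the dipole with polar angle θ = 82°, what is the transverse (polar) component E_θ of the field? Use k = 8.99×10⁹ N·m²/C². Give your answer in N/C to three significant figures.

For a dipole, E_θ = (kp sinθ)/r³.
kp/r³ = (8.99×10⁹)(2.64×10⁻⁸)/(1.30)³ = 108.0 N/C.
E_θ = 108.0·sin82° = 107.0 N/C.

E_θ ≈ 107 N/C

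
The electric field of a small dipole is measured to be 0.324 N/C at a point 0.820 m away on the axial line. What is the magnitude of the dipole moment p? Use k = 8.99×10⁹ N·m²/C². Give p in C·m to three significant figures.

On axis E = 2kp/r³, so p = Er³/(2k).
p = (0.324)·(0.820)³ / (2·8.99×10⁹) = 9.936×10⁻¹² C·m.

p ≈ 9.94×10⁻¹² C·m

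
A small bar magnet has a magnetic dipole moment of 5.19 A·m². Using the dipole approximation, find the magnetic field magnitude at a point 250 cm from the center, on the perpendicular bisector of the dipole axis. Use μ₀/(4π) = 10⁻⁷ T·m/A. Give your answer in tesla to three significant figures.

B ≈ 3.32×10⁻⁸ T

In the equatorial plane B = (μ₀/4π)·m/r³ (half the axial value).
B = (10⁻⁷)·(5.19) / (2.50)³ = 3.322×10⁻⁸ T.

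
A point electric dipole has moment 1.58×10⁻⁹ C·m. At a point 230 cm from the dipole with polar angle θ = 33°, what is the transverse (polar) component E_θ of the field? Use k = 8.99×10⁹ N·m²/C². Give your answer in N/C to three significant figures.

For a dipole, E_θ = (kp sinθ)/r³.
kp/r³ = (8.99×10⁹)(1.58×10⁻⁹)/(2.30)³ = 1.167 N/C.
E_θ = 1.167·sin33° = 0.6358 N/C.

E_θ ≈ 0.636 N/C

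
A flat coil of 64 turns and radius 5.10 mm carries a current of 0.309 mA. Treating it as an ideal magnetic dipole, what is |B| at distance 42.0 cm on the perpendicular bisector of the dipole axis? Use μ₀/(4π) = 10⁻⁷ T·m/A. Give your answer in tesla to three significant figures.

m = NIA = NIπa² = 64·(3.09×10⁻⁴)·π·(0.00510)² = 1.616×10⁻⁶ A·m².
In the equatorial plane B = (μ₀/4π)·m/r³ (half the axial value).
B = (10⁻⁷)·(1.616×10⁻⁶) / (0.420)³ = 2.181×10⁻¹² T.

B ≈ 2.18×10⁻¹² T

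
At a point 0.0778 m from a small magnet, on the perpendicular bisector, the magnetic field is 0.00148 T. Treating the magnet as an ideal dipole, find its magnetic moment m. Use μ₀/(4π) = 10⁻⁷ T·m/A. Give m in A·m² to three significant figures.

In the equatorial plane B = (μ₀/4π)·m/r³, so m = Br³·4π/(μ₀).
m = (0.00148)·(0.0778)³ / (10⁻⁷) = 6.969 A·m².

m ≈ 6.97 A·m²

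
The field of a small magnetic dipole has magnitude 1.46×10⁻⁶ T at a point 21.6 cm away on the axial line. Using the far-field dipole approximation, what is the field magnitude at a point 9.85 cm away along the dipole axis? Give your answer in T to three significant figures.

B ≈ 1.54×10⁻⁵ T

Dipole fields scale as 1/r³ in the far field; the geometry is the same at both points.
B₂ = B₁ · (r₁/r₂)³ = 1.46×10⁻⁶ · (21.6/9.85)³.
(r₁/r₂)³ = (2.193)³ = 10.55.
B₂ ≈ 1.540×10⁻⁵ T.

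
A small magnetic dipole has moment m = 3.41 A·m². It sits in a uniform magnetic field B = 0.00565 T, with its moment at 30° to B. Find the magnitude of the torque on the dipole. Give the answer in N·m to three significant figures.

Torque on a magnetic dipole: τ = mB sinθ.
τ = (3.41)(0.00565)·sin30° = 0.009633 N·m.

τ ≈ 0.00963 N·m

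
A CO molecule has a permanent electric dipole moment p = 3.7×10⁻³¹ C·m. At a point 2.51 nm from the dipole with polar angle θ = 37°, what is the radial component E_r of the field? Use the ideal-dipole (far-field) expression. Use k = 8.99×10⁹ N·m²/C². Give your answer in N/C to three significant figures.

E_r ≈ 3.36×10⁵ N/C

For a dipole, E_r = (2kp cosθ)/r³.
kp/r³ = (8.99×10⁹)(3.70×10⁻³¹)/(2.51×10⁻⁹)³ = 2.103×10⁵ N/C.
E_r = 2·2.103×10⁵·cos37° = 3.360×10⁵ N/C.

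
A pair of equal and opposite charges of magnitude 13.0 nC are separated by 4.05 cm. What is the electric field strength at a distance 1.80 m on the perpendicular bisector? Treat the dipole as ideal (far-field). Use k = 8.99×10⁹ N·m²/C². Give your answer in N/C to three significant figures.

E ≈ 0.812 N/C

Dipole moment p = qd = (1.30×10⁻⁸ C)(0.0405 m) = 5.265×10⁻¹⁰ C·m.
In the equatorial plane E = kp/r³.
E = (8.99×10⁹)(5.265×10⁻¹⁰) / (1.80)³ = 0.8116 N/C.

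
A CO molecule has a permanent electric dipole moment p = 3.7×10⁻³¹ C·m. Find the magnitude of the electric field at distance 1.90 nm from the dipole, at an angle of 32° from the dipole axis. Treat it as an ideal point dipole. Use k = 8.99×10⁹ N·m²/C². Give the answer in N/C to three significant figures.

At angle θ the dipole field magnitude is E = (kp/r³)·√(1 + 3cos²θ).
kp/r³ = (8.99×10⁹)(3.70×10⁻³¹) / (1.90×10⁻⁹)³ = 4.850×10⁵ N/C.
√(1 + 3cos²32°) = √(1 + 3·0.7192) = √3.1576 ≈ 1.7770.
E ≈ 4.850×10⁵ × 1.777 = 8.617×10⁵ N/C.

E ≈ 8.62×10⁵ N/C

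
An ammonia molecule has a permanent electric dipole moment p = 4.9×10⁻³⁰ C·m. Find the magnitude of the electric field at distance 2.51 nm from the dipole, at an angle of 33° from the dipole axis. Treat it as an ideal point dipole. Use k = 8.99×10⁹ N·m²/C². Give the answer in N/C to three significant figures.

E ≈ 4.91×10⁶ N/C

At angle θ the dipole field magnitude is E = (kp/r³)·√(1 + 3cos²θ).
kp/r³ = (8.99×10⁹)(4.90×10⁻³⁰) / (2.51×10⁻⁹)³ = 2.786×10⁶ N/C.
√(1 + 3cos²33°) = √(1 + 3·0.7034) = √3.1101 ≈ 1.7635.
E ≈ 2.786×10⁶ × 1.764 = 4.913×10⁶ N/C.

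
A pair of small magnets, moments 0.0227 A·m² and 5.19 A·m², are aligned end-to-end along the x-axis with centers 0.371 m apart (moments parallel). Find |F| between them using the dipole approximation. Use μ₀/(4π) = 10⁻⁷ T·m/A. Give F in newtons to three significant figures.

F ≈ 3.73×10⁻⁶ N

On-axis B of dipole 1: B = (μ₀/4π)·2m₁/r³. Force on dipole 2: F = m₂·dB/dr.
dB/dr = −(μ₀/4π)·6m₁/r⁴, so |F| = (μ₀/4π)·6m₁m₂/r⁴.
F = 6(10⁻⁷)(0.0227)(5.19)/(0.371)⁴ = 3.731×10⁻⁶ N.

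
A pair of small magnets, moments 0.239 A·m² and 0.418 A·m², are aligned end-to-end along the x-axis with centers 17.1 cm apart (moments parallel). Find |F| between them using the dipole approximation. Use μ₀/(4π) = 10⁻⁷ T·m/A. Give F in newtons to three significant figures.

On-axis B of dipole 1: B = (μ₀/4π)·2m₁/r³. Force on dipole 2: F = m₂·dB/dr.
dB/dr = −(μ₀/4π)·6m₁/r⁴, so |F| = (μ₀/4π)·6m₁m₂/r⁴.
F = 6(10⁻⁷)(0.239)(0.418)/(0.171)⁴ = 7.010×10⁻⁵ N.

F ≈ 7.01×10⁻⁵ N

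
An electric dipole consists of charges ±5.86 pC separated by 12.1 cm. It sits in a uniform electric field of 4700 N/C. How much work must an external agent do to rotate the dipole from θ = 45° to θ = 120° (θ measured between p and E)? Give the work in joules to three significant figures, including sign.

Dipole moment p = qd = (5.86×10⁻¹² C)(0.121 m) = 7.091×10⁻¹³ C·m.
W_ext = ΔU = U(θ₂) − U(θ₁) = −pE cosθ₂ − (−pE cosθ₁) = pE(cosθ₁ − cosθ₂).
W = (7.091×10⁻¹³)(4700)·(cos45° − cos120°) = (3.333×10⁻⁹)·(+1.2071) = 4.023×10⁻⁹ J.

W ≈ 4.02×10⁻⁹ J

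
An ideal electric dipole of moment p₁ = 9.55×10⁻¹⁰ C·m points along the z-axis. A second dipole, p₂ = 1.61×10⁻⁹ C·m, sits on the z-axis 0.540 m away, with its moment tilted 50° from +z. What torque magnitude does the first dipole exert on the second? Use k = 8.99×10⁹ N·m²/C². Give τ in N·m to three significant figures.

τ ≈ 1.34×10⁻⁷ N·m

The second dipole sits on the axis of the first, so the field there is axial: E₁ = 2kp₁/r³ along +z.
E₁ = 2(8.99×10⁹)(9.55×10⁻¹⁰)/(0.540)³ = 109.0 N/C.
Torque on the second dipole: τ = p₂ E₁ sinθ.
τ = (1.61×10⁻⁹)(109.0)·sin50° = 1.345×10⁻⁷ N·m.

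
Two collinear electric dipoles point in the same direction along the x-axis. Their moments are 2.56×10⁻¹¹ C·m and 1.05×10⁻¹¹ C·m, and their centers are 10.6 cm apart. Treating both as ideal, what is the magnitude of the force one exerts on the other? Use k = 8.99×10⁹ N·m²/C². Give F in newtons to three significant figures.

F ≈ 1.15×10⁻⁷ N

On-axis field of dipole 1 at distance r: E = 2kp₁/r³. Force on dipole 2 is F = p₂·dE/dr (gradient along axis).
dE/dr = −6kp₁/r⁴, so |F| = 6kp₁p₂/r⁴ (attractive for aligned moments).
F = 6(8.99×10⁹)(2.56×10⁻¹¹)(1.05×10⁻¹¹)/(0.106)⁴ = 1.148×10⁻⁷ N.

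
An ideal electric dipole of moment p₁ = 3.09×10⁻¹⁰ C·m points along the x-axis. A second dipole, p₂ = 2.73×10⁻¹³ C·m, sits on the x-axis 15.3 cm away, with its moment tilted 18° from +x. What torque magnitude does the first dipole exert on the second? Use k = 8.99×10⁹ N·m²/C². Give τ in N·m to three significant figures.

τ ≈ 1.31×10⁻¹⁰ N·m

The second dipole sits on the axis of the first, so the field there is axial: E₁ = 2kp₁/r³ along +x.
E₁ = 2(8.99×10⁹)(3.09×10⁻¹⁰)/(0.153)³ = 1551 N/C.
Torque on the second dipole: τ = p₂ E₁ sinθ.
τ = (2.73×10⁻¹³)(1551)·sin18° = 1.309×10⁻¹⁰ N·m.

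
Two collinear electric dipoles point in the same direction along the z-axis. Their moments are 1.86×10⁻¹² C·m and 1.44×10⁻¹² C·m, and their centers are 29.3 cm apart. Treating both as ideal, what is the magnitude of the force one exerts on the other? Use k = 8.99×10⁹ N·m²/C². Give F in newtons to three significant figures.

On-axis field of dipole 1 at distance r: E = 2kp₁/r³. Force on dipole 2 is F = p₂·dE/dr (gradient along axis).
dE/dr = −6kp₁/r⁴, so |F| = 6kp₁p₂/r⁴ (attractive for aligned moments).
F = 6(8.99×10⁹)(1.86×10⁻¹²)(1.44×10⁻¹²)/(0.293)⁴ = 1.960×10⁻¹¹ N.

F ≈ 1.96×10⁻¹¹ N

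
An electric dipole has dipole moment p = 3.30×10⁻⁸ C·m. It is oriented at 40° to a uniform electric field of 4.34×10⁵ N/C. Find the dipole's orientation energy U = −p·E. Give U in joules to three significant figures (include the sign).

U ≈ -0.0110 J

U = −p·E = −pE cosθ.
U = −(3.30×10⁻⁸)(4.34×10⁵)·cos40° = -0.01097 J.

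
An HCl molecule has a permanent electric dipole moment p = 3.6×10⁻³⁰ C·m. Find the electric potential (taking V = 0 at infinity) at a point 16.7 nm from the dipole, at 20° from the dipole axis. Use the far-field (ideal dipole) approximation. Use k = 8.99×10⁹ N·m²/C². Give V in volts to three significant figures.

V ≈ 1.09×10⁻⁴ V

The dipole potential is V = kp cosθ / r².
V = (8.99×10⁹)(3.60×10⁻³⁰)·cos20° / (1.67×10⁻⁸)² = 1.090×10⁻⁴ V.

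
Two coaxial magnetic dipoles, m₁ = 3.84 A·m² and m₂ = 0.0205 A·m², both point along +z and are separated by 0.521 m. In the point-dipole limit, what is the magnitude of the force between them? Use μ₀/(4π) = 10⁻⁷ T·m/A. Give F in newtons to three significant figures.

On-axis B of dipole 1: B = (μ₀/4π)·2m₁/r³. Force on dipole 2: F = m₂·dB/dr.
dB/dr = −(μ₀/4π)·6m₁/r⁴, so |F| = (μ₀/4π)·6m₁m₂/r⁴.
F = 6(10⁻⁷)(3.84)(0.0205)/(0.521)⁴ = 6.410×10⁻⁷ N.

F ≈ 6.41×10⁻⁷ N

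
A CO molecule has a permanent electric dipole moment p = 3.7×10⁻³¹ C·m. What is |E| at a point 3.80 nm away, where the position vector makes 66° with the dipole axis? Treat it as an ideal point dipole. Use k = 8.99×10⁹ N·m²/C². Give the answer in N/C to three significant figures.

E ≈ 7.42×10⁴ N/C

At angle θ the dipole field magnitude is E = (kp/r³)·√(1 + 3cos²θ).
kp/r³ = (8.99×10⁹)(3.70×10⁻³¹) / (3.80×10⁻⁹)³ = 6.062×10⁴ N/C.
√(1 + 3cos²66°) = √(1 + 3·0.1654) = √1.4963 ≈ 1.2232.
E ≈ 6.062×10⁴ × 1.223 = 7.415×10⁴ N/C.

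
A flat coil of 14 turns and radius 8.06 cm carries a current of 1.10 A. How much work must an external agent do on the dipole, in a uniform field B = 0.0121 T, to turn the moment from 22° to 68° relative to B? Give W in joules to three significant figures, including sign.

W ≈ 0.00210 J

m = NIA = NIπa² = 14·(1.10)·π·(0.0806)² = 0.3143 A·m².
W_ext = ΔU = −mB cosθ₂ + mB cosθ₁ = mB(cosθ₁ − cosθ₂).
W = (0.3143)(0.0121)·(cos22° − cos68°) = (0.003803)·(+0.5526) = 0.002101 J.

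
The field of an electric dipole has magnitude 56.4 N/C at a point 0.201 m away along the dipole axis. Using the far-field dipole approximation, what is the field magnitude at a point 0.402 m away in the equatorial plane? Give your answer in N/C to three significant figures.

Dipole fields scale as 1/r³ in the far field.
The axial field is twice the equatorial field at the same r, so the geometry factor is 1/2.
E₂ = E₁ · (1/2) · (r₁/r₂)³ = 56.4 · 0.5 · (0.201/0.402)³.
(r₁/r₂)³ = (0.5)³ = 0.125.
E₂ ≈ 3.525 N/C.

E ≈ 3.52 N/C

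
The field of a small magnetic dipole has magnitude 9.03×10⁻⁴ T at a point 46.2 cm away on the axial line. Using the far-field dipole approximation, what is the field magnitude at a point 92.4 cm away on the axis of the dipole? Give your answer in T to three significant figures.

B ≈ 1.13×10⁻⁴ T

Dipole fields scale as 1/r³ in the far field; the geometry is the same at both points.
B₂ = B₁ · (r₁/r₂)³ = 9.03×10⁻⁴ · (46.2/92.4)³.
(r₁/r₂)³ = (0.5)³ = 0.125.
B₂ ≈ 1.129×10⁻⁴ T.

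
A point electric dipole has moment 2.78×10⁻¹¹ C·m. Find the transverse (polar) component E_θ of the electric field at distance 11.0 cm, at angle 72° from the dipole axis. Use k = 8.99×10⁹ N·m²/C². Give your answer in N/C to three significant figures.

For a dipole, E_θ = (kp sinθ)/r³.
kp/r³ = (8.99×10⁹)(2.78×10⁻¹¹)/(0.110)³ = 187.8 N/C.
E_θ = 187.8·sin72° = 178.6 N/C.

E_θ ≈ 179 N/C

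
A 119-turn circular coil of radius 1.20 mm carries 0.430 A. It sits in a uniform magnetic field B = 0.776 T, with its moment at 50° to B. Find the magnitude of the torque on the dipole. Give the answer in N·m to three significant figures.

τ ≈ 1.38×10⁻⁴ N·m

m = NIA = NIπa² = 119·(0.430)·π·(0.00120)² = 2.315×10⁻⁴ A·m².
Torque on a magnetic dipole: τ = mB sinθ.
τ = (2.315×10⁻⁴)(0.776)·sin50° = 1.376×10⁻⁴ N·m.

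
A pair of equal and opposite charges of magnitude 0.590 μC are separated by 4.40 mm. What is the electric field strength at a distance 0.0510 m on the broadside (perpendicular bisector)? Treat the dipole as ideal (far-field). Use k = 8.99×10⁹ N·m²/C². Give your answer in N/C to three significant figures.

E ≈ 1.76×10⁵ N/C

Dipole moment p = qd = (5.90×10⁻⁷ C)(0.00440 m) = 2.596×10⁻⁹ C·m.
In the equatorial plane E = kp/r³.
E = (8.99×10⁹)(2.596×10⁻⁹) / (0.0510)³ = 1.759×10⁵ N/C.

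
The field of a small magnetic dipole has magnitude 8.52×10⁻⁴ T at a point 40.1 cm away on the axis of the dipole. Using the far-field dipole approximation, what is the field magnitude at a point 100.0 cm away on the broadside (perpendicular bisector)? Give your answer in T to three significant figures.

Dipole fields scale as 1/r³ in the far field.
The axial field is twice the equatorial field at the same r, so the geometry factor is 1/2.
B₂ = B₁ · (1/2) · (r₁/r₂)³ = 8.52×10⁻⁴ · 0.5 · (40.1/100.0)³.
(r₁/r₂)³ = (0.401)³ = 0.06448.
B₂ ≈ 2.747×10⁻⁵ T.

B ≈ 2.75×10⁻⁵ T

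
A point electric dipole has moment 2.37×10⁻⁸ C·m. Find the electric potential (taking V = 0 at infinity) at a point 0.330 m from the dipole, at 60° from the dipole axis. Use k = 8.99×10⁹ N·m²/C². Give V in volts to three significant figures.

V ≈ 978 V

The dipole potential is V = kp cosθ / r².
V = (8.99×10⁹)(2.37×10⁻⁸)·cos60° / (0.330)² = 978.3 V.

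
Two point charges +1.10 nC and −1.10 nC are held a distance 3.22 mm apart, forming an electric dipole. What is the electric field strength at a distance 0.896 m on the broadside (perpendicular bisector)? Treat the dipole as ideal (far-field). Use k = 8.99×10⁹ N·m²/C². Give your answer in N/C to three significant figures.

E ≈ 0.0443 N/C

Dipole moment p = qd = (1.10×10⁻⁹ C)(0.00322 m) = 3.542×10⁻¹² C·m.
In the equatorial plane E = kp/r³.
E = (8.99×10⁹)(3.542×10⁻¹²) / (0.896)³ = 0.04427 N/C.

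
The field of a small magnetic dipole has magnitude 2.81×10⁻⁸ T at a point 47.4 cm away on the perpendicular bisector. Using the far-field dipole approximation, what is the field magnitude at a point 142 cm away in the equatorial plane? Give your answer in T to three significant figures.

B ≈ 1.05×10⁻⁹ T

Dipole fields scale as 1/r³ in the far field; the geometry is the same at both points.
B₂ = B₁ · (r₁/r₂)³ = 2.81×10⁻⁸ · (47.4/142)³.
(r₁/r₂)³ = (0.3338)³ = 0.03719.
B₂ ≈ 1.045×10⁻⁹ T.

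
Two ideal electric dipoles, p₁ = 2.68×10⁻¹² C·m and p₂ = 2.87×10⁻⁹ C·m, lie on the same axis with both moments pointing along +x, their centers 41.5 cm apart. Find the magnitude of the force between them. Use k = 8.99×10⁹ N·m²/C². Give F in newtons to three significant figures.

F ≈ 1.40×10⁻⁸ N

On-axis field of dipole 1 at distance r: E = 2kp₁/r³. Force on dipole 2 is F = p₂·dE/dr (gradient along axis).
dE/dr = −6kp₁/r⁴, so |F| = 6kp₁p₂/r⁴ (attractive for aligned moments).
F = 6(8.99×10⁹)(2.68×10⁻¹²)(2.87×10⁻⁹)/(0.415)⁴ = 1.399×10⁻⁸ N.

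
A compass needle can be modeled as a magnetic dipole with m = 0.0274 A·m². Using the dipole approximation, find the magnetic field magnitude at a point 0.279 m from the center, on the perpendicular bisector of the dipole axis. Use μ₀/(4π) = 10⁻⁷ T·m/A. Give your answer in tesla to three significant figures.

In the equatorial plane B = (μ₀/4π)·m/r³ (half the axial value).
B = (10⁻⁷)·(0.0274) / (0.279)³ = 1.262×10⁻⁷ T.

B ≈ 1.26×10⁻⁷ T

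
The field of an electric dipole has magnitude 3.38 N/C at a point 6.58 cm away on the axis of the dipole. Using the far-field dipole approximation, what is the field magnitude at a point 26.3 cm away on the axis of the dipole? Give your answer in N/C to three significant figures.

Dipole fields scale as 1/r³ in the far field; the geometry is the same at both points.
E₂ = E₁ · (r₁/r₂)³ = 3.38 · (6.58/26.3)³.
(r₁/r₂)³ = (0.2502)³ = 0.01566.
E₂ ≈ 0.05293 N/C.

E ≈ 0.0529 N/C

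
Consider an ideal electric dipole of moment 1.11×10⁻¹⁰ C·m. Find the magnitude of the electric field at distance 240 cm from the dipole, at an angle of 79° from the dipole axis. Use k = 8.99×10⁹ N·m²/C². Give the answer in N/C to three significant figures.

At angle θ the dipole field magnitude is E = (kp/r³)·√(1 + 3cos²θ).
kp/r³ = (8.99×10⁹)(1.11×10⁻¹⁰) / (2.40)³ = 0.07219 N/C.
√(1 + 3cos²79°) = √(1 + 3·0.0364) = √1.1092 ≈ 1.0532.
E ≈ 0.07219 × 1.053 = 0.07603 N/C.

E ≈ 0.0760 N/C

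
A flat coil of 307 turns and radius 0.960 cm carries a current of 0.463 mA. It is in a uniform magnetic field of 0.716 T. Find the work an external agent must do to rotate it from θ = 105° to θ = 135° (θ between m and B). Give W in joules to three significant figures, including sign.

W ≈ 1.32×10⁻⁵ J

m = NIA = NIπa² = 307·(4.63×10⁻⁴)·π·(0.00960)² = 4.115×10⁻⁵ A·m².
W_ext = ΔU = −mB cosθ₂ + mB cosθ₁ = mB(cosθ₁ − cosθ₂).
W = (4.115×10⁻⁵)(0.716)·(cos105° − cos135°) = (2.946×10⁻⁵)·(+0.4483) = 1.321×10⁻⁵ J.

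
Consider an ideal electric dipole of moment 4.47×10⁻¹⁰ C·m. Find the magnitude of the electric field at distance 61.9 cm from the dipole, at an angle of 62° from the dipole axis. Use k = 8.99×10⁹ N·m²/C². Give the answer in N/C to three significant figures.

At angle θ the dipole field magnitude is E = (kp/r³)·√(1 + 3cos²θ).
kp/r³ = (8.99×10⁹)(4.47×10⁻¹⁰) / (0.619)³ = 16.94 N/C.
√(1 + 3cos²62°) = √(1 + 3·0.2204) = √1.6612 ≈ 1.2889.
E ≈ 16.94 × 1.289 = 21.84 N/C.

E ≈ 21.8 N/C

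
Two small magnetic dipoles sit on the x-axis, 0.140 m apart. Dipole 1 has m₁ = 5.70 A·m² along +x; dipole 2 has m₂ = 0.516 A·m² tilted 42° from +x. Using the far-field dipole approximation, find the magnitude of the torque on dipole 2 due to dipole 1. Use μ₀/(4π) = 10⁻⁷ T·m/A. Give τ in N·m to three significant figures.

τ ≈ 1.43×10⁻⁴ N·m

Dipole B is on the axis of dipole A, so B₁ there is axial: B₁ = (μ₀/4π)·2m₁/r³ along +x.
B₁ = 2(10⁻⁷)(5.70)/(0.140)³ = 4.155×10⁻⁴ T.
τ = m₂ B₁ sinθ.
τ = (0.516)(4.155×10⁻⁴)·sin42° = 1.434×10⁻⁴ N·m.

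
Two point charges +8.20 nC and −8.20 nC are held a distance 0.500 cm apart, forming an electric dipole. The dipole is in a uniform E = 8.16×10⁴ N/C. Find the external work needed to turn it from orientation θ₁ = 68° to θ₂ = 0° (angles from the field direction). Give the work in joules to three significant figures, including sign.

W ≈ -2.09×10⁻⁶ J

Dipole moment p = qd = (8.20×10⁻⁹ C)(0.00500 m) = 4.10×10⁻¹¹ C·m.
W_ext = ΔU = U(θ₂) − U(θ₁) = −pE cosθ₂ − (−pE cosθ₁) = pE(cosθ₁ − cosθ₂).
W = (4.10×10⁻¹¹)(8.16×10⁴)·(cos68° − cos0°) = (3.346×10⁻⁶)·(-0.6254) = -2.092×10⁻⁶ J.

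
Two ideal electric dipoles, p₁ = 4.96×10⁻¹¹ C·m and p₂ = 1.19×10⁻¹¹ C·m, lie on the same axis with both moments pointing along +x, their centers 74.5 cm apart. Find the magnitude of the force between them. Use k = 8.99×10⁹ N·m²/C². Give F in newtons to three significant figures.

On-axis field of dipole 1 at distance r: E = 2kp₁/r³. Force on dipole 2 is F = p₂·dE/dr (gradient along axis).
dE/dr = −6kp₁/r⁴, so |F| = 6kp₁p₂/r⁴ (attractive for aligned moments).
F = 6(8.99×10⁹)(4.96×10⁻¹¹)(1.19×10⁻¹¹)/(0.745)⁴ = 1.034×10⁻¹⁰ N.

F ≈ 1.03×10⁻¹⁰ N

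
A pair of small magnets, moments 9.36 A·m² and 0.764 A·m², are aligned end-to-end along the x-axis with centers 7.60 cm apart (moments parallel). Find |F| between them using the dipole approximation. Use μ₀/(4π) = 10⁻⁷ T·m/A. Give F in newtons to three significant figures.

On-axis B of dipole 1: B = (μ₀/4π)·2m₁/r³. Force on dipole 2: F = m₂·dB/dr.
dB/dr = −(μ₀/4π)·6m₁/r⁴, so |F| = (μ₀/4π)·6m₁m₂/r⁴.
F = 6(10⁻⁷)(9.36)(0.764)/(0.0760)⁴ = 0.1286 N.

F ≈ 0.129 N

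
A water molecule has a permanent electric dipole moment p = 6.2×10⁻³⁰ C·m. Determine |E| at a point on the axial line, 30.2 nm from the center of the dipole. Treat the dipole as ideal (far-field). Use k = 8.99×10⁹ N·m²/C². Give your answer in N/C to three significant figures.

On the dipole axis E = 2kp/r³.
E = 2·(8.99×10⁹)(6.20×10⁻³⁰) / (3.02×10⁻⁸)³ = 4047 N/C.

E ≈ 4050 N/C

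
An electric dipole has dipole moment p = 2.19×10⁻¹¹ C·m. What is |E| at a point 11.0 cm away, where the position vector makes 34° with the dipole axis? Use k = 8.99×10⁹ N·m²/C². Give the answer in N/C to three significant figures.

At angle θ the dipole field magnitude is E = (kp/r³)·√(1 + 3cos²θ).
kp/r³ = (8.99×10⁹)(2.19×10⁻¹¹) / (0.110)³ = 147.9 N/C.
√(1 + 3cos²34°) = √(1 + 3·0.6873) = √3.0619 ≈ 1.7498.
E ≈ 147.9 × 1.750 = 258.8 N/C.

E ≈ 259 N/C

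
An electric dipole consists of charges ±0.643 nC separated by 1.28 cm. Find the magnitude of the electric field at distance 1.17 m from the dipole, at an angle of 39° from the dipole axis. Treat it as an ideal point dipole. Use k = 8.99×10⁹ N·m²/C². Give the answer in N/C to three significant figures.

E ≈ 0.0775 N/C

Dipole moment p = qd = (6.43×10⁻¹⁰ C)(0.0128 m) = 8.23×10⁻¹² C·m.
At angle θ the dipole field magnitude is E = (kp/r³)·√(1 + 3cos²θ).
kp/r³ = (8.99×10⁹)(8.23×10⁻¹²) / (1.17)³ = 0.04620 N/C.
√(1 + 3cos²39°) = √(1 + 3·0.6040) = √2.8119 ≈ 1.6769.
E ≈ 0.04620 × 1.677 = 0.07746 N/C.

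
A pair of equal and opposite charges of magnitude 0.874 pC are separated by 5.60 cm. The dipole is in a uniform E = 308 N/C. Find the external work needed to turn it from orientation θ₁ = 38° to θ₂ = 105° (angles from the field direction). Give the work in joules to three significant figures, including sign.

Dipole moment p = qd = (8.74×10⁻¹³ C)(0.0560 m) = 4.894×10⁻¹⁴ C·m.
W_ext = ΔU = U(θ₂) − U(θ₁) = −pE cosθ₂ − (−pE cosθ₁) = pE(cosθ₁ − cosθ₂).
W = (4.894×10⁻¹⁴)(308)·(cos38° − cos105°) = (1.507×10⁻¹¹)·(+1.0468) = 1.578×10⁻¹¹ J.

W ≈ 1.58×10⁻¹¹ J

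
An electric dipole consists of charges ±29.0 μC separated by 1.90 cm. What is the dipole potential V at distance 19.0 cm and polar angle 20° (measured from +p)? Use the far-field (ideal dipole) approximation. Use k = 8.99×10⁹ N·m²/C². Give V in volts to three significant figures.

V ≈ 1.29×10⁵ V

Dipole moment p = qd = (2.90×10⁻⁵ C)(0.0190 m) = 5.51×10⁻⁷ C·m.
The dipole potential is V = kp cosθ / r².
V = (8.99×10⁹)(5.51×10⁻⁷)·cos20° / (0.190)² = 1.289×10⁵ V.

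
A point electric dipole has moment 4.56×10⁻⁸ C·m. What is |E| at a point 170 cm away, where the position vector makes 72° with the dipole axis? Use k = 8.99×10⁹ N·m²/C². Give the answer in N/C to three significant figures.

At angle θ the dipole field magnitude is E = (kp/r³)·√(1 + 3cos²θ).
kp/r³ = (8.99×10⁹)(4.56×10⁻⁸) / (1.70)³ = 83.44 N/C.
√(1 + 3cos²72°) = √(1 + 3·0.0955) = √1.2865 ≈ 1.1342.
E ≈ 83.44 × 1.134 = 94.64 N/C.

E ≈ 94.6 N/C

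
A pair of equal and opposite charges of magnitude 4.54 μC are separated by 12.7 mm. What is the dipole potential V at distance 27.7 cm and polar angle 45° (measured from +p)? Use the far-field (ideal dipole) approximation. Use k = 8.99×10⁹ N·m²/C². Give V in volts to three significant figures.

V ≈ 4780 V

Dipole moment p = qd = (4.54×10⁻⁶ C)(0.0127 m) = 5.766×10⁻⁸ C·m.
The dipole potential is V = kp cosθ / r².
V = (8.99×10⁹)(5.766×10⁻⁸)·cos45° / (0.277)² = 4777 V.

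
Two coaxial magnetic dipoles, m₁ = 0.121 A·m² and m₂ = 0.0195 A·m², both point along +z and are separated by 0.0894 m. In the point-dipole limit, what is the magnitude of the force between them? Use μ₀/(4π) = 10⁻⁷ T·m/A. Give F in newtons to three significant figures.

F ≈ 2.22×10⁻⁵ N

On-axis B of dipole 1: B = (μ₀/4π)·2m₁/r³. Force on dipole 2: F = m₂·dB/dr.
dB/dr = −(μ₀/4π)·6m₁/r⁴, so |F| = (μ₀/4π)·6m₁m₂/r⁴.
F = 6(10⁻⁷)(0.121)(0.0195)/(0.0894)⁴ = 2.216×10⁻⁵ N.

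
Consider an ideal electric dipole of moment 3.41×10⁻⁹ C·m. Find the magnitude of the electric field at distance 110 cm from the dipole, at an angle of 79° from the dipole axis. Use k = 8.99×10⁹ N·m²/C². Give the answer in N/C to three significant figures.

E ≈ 24.3 N/C

At angle θ the dipole field magnitude is E = (kp/r³)·√(1 + 3cos²θ).
kp/r³ = (8.99×10⁹)(3.41×10⁻⁹) / (1.10)³ = 23.03 N/C.
√(1 + 3cos²79°) = √(1 + 3·0.0364) = √1.1092 ≈ 1.0532.
E ≈ 23.03 × 1.053 = 24.26 N/C.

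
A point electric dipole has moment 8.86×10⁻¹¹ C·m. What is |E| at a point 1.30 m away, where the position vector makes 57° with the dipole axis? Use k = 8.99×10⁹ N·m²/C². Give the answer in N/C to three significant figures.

E ≈ 0.498 N/C

At angle θ the dipole field magnitude is E = (kp/r³)·√(1 + 3cos²θ).
kp/r³ = (8.99×10⁹)(8.86×10⁻¹¹) / (1.30)³ = 0.3625 N/C.
√(1 + 3cos²57°) = √(1 + 3·0.2966) = √1.8899 ≈ 1.3747.
E ≈ 0.3625 × 1.375 = 0.4984 N/C.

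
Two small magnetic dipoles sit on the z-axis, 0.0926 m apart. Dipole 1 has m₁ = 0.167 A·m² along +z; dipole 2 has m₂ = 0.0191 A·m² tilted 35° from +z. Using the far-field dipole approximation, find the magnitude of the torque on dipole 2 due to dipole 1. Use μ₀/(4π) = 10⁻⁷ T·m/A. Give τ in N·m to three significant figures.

Dipole B is on the axis of dipole A, so B₁ there is axial: B₁ = (μ₀/4π)·2m₁/r³ along +z.
B₁ = 2(10⁻⁷)(0.167)/(0.0926)³ = 4.206×10⁻⁵ T.
τ = m₂ B₁ sinθ.
τ = (0.0191)(4.206×10⁻⁵)·sin35° = 4.608×10⁻⁷ N·m.

τ ≈ 4.61×10⁻⁷ N·m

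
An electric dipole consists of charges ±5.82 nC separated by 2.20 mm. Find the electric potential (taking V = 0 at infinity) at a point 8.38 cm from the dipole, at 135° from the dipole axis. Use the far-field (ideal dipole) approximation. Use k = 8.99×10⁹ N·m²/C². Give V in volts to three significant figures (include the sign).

Dipole moment p = qd = (5.82×10⁻⁹ C)(0.00220 m) = 1.28×10⁻¹¹ C·m.
The dipole potential is V = kp cosθ / r².
V = (8.99×10⁹)(1.28×10⁻¹¹)·cos135° / (0.0838)² = -11.59 V.

V ≈ -11.6 V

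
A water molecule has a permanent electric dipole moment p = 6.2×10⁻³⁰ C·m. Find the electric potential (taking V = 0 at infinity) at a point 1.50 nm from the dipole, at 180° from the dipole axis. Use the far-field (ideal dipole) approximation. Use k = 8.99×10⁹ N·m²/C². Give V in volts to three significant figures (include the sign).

The dipole potential is V = kp cosθ / r².
V = (8.99×10⁹)(6.20×10⁻³⁰)·cos180° / (1.50×10⁻⁹)² = -0.02477 V.

V ≈ -0.0248 V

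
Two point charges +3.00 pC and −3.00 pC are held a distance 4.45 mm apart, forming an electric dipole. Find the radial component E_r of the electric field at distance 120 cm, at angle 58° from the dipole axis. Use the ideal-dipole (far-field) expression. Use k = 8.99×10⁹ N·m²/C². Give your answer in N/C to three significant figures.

E_r ≈ 7.36×10⁻⁵ N/C

Dipole moment p = qd = (3.00×10⁻¹² C)(0.00445 m) = 1.335×10⁻¹⁴ C·m.
For a dipole, E_r = (2kp cosθ)/r³.
kp/r³ = (8.99×10⁹)(1.335×10⁻¹⁴)/(1.20)³ = 6.945×10⁻⁵ N/C.
E_r = 2·6.945×10⁻⁵·cos58° = 7.361×10⁻⁵ N/C.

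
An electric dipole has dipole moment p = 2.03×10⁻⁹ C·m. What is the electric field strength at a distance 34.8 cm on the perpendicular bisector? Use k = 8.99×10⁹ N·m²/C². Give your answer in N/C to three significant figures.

E ≈ 433 N/C

In the equatorial plane E = kp/r³.
E = (8.99×10⁹)(2.03×10⁻⁹) / (0.348)³ = 433.0 N/C.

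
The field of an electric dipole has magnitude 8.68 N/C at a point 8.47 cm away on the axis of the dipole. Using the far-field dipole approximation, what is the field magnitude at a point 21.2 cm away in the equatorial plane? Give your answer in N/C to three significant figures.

E ≈ 0.277 N/C

Dipole fields scale as 1/r³ in the far field.
The axial field is twice the equatorial field at the same r, so the geometry factor is 1/2.
E₂ = E₁ · (1/2) · (r₁/r₂)³ = 8.68 · 0.5 · (8.47/21.2)³.
(r₁/r₂)³ = (0.3995)³ = 0.06377.
E₂ ≈ 0.2768 N/C.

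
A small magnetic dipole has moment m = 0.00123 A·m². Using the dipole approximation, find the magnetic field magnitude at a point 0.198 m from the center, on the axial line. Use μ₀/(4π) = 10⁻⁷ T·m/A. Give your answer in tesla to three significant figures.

On axis B = (μ₀/4π)·2m/r³.
B = 2·(10⁻⁷)·(0.00123) / (0.198)³ = 3.169×10⁻⁸ T.

B ≈ 3.17×10⁻⁸ T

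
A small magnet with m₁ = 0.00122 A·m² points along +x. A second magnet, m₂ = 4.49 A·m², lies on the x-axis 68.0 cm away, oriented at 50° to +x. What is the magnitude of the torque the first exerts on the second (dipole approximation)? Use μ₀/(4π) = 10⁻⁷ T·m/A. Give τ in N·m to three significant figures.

τ ≈ 2.67×10⁻⁹ N·m

Dipole B is on the axis of dipole A, so B₁ there is axial: B₁ = (μ₀/4π)·2m₁/r³ along +x.
B₁ = 2(10⁻⁷)(0.00122)/(0.680)³ = 7.760×10⁻¹⁰ T.
τ = m₂ B₁ sinθ.
τ = (4.49)(7.760×10⁻¹⁰)·sin50° = 2.669×10⁻⁹ N·m.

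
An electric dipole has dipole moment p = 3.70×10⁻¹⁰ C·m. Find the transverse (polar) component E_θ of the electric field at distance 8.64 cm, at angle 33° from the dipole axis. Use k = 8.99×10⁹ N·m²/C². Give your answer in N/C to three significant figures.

For a dipole, E_θ = (kp sinθ)/r³.
kp/r³ = (8.99×10⁹)(3.70×10⁻¹⁰)/(0.0864)³ = 5157 N/C.
E_θ = 5157·sin33° = 2809 N/C.

E_θ ≈ 2810 N/C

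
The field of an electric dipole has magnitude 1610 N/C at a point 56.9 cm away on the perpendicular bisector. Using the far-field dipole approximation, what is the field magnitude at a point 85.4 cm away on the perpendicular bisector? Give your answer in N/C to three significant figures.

Dipole fields scale as 1/r³ in the far field; the geometry is the same at both points.
E₂ = E₁ · (r₁/r₂)³ = 1610 · (56.9/85.4)³.
(r₁/r₂)³ = (0.6663)³ = 0.2958.
E₂ ≈ 476.2 N/C.

E ≈ 476 N/C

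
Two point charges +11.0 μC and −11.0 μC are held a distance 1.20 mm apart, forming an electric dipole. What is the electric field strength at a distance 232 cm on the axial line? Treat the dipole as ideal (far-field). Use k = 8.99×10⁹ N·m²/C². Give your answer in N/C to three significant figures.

Dipole moment p = qd = (1.10×10⁻⁵ C)(0.00120 m) = 1.32×10⁻⁸ C·m.
On the dipole axis E = 2kp/r³.
E = 2·(8.99×10⁹)(1.32×10⁻⁸) / (2.32)³ = 19.01 N/C.

E ≈ 19.0 N/C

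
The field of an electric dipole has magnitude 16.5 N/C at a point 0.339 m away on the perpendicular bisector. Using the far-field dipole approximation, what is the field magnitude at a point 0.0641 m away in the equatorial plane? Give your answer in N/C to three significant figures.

E ≈ 2440 N/C

Dipole fields scale as 1/r³ in the far field; the geometry is the same at both points.
E₂ = E₁ · (r₁/r₂)³ = 16.5 · (0.339/0.0641)³.
(r₁/r₂)³ = (5.289)³ = 147.9.
E₂ ≈ 2441 N/C.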